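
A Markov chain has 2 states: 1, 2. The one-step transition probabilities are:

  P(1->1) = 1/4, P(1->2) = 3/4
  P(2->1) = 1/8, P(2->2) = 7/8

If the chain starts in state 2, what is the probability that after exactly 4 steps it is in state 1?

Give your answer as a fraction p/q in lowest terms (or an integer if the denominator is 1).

Answer: 585/4096

Derivation:
Computing P^4 by repeated multiplication:
P^1 =
  1: [1/4, 3/4]
  2: [1/8, 7/8]
P^2 =
  1: [5/32, 27/32]
  2: [9/64, 55/64]
P^3 =
  1: [37/256, 219/256]
  2: [73/512, 439/512]
P^4 =
  1: [293/2048, 1755/2048]
  2: [585/4096, 3511/4096]

(P^4)[2 -> 1] = 585/4096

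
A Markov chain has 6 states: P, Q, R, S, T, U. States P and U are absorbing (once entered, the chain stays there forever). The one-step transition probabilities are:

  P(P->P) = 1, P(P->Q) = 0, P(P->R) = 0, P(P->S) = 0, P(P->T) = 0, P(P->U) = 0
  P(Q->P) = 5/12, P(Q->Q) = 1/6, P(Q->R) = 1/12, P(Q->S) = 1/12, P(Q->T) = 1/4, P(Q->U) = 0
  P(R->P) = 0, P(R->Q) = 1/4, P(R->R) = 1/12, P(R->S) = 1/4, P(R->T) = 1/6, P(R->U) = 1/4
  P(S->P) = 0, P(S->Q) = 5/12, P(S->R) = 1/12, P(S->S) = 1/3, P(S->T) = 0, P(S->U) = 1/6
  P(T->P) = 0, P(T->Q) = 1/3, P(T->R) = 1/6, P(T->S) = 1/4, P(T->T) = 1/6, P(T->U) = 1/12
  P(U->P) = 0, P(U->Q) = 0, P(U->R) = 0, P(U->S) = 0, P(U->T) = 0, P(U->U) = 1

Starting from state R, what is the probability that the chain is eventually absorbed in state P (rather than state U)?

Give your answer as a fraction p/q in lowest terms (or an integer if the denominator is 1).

Let a_i = P(absorbed in P | start in state i).
Boundary conditions: a_P = 1, a_U = 0.
For each transient state i, a_i = sum_j P(i->j) * a_j:
  a_Q = 5/12*a_P + 1/6*a_Q + 1/12*a_R + 1/12*a_S + 1/4*a_T + 0*a_U
  a_R = 0*a_P + 1/4*a_Q + 1/12*a_R + 1/4*a_S + 1/6*a_T + 1/4*a_U
  a_S = 0*a_P + 5/12*a_Q + 1/12*a_R + 1/3*a_S + 0*a_T + 1/6*a_U
  a_T = 0*a_P + 1/3*a_Q + 1/6*a_R + 1/4*a_S + 1/6*a_T + 1/12*a_U

Substituting a_P = 1 and a_U = 0, rearrange to (I - Q) a = r where r[i] = P(i -> P):
  [5/6, -1/12, -1/12, -1/4] . (a_Q, a_R, a_S, a_T) = 5/12
  [-1/4, 11/12, -1/4, -1/6] . (a_Q, a_R, a_S, a_T) = 0
  [-5/12, -1/12, 2/3, 0] . (a_Q, a_R, a_S, a_T) = 0
  [-1/3, -1/6, -1/4, 5/6] . (a_Q, a_R, a_S, a_T) = 0

Solving yields:
  a_Q = 145/189
  a_R = 605/1323
  a_S = 710/1323
  a_T = 740/1323

Starting state is R, so the absorption probability is a_R = 605/1323.

Answer: 605/1323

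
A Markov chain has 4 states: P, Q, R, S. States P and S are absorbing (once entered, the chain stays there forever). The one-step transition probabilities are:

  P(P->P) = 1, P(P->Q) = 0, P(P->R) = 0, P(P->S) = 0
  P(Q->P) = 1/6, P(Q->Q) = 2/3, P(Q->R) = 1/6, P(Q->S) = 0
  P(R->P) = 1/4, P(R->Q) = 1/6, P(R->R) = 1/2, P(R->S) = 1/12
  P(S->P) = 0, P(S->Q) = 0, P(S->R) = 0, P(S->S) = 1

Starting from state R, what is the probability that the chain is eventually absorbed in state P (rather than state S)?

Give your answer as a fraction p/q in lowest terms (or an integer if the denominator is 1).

Let a_i = P(absorbed in P | start in state i).
Boundary conditions: a_P = 1, a_S = 0.
For each transient state i, a_i = sum_j P(i->j) * a_j:
  a_Q = 1/6*a_P + 2/3*a_Q + 1/6*a_R + 0*a_S
  a_R = 1/4*a_P + 1/6*a_Q + 1/2*a_R + 1/12*a_S

Substituting a_P = 1 and a_S = 0, rearrange to (I - Q) a = r where r[i] = P(i -> P):
  [1/3, -1/6] . (a_Q, a_R) = 1/6
  [-1/6, 1/2] . (a_Q, a_R) = 1/4

Solving yields:
  a_Q = 9/10
  a_R = 4/5

Starting state is R, so the absorption probability is a_R = 4/5.

Answer: 4/5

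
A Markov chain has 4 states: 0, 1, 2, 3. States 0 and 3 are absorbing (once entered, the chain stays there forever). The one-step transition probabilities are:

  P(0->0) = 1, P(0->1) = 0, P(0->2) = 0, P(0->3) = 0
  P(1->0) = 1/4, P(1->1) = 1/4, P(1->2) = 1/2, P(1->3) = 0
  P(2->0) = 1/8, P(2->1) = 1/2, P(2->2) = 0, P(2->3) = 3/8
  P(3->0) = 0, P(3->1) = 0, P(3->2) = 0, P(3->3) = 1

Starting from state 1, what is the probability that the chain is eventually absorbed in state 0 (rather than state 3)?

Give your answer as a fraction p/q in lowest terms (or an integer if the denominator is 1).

Let a_i = P(absorbed in 0 | start in state i).
Boundary conditions: a_0 = 1, a_3 = 0.
For each transient state i, a_i = sum_j P(i->j) * a_j:
  a_1 = 1/4*a_0 + 1/4*a_1 + 1/2*a_2 + 0*a_3
  a_2 = 1/8*a_0 + 1/2*a_1 + 0*a_2 + 3/8*a_3

Substituting a_0 = 1 and a_3 = 0, rearrange to (I - Q) a = r where r[i] = P(i -> 0):
  [3/4, -1/2] . (a_1, a_2) = 1/4
  [-1/2, 1] . (a_1, a_2) = 1/8

Solving yields:
  a_1 = 5/8
  a_2 = 7/16

Starting state is 1, so the absorption probability is a_1 = 5/8.

Answer: 5/8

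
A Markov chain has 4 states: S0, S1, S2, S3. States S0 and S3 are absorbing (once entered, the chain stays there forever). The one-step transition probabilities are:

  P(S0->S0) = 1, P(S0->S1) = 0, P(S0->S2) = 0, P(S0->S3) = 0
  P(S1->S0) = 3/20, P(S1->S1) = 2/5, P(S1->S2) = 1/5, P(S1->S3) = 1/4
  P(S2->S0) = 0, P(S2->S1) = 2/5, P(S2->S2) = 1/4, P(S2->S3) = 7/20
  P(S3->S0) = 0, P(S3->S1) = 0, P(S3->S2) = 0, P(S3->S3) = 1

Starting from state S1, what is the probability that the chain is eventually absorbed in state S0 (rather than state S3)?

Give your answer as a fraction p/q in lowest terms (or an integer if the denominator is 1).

Answer: 45/148

Derivation:
Let a_i = P(absorbed in S0 | start in state i).
Boundary conditions: a_S0 = 1, a_S3 = 0.
For each transient state i, a_i = sum_j P(i->j) * a_j:
  a_S1 = 3/20*a_S0 + 2/5*a_S1 + 1/5*a_S2 + 1/4*a_S3
  a_S2 = 0*a_S0 + 2/5*a_S1 + 1/4*a_S2 + 7/20*a_S3

Substituting a_S0 = 1 and a_S3 = 0, rearrange to (I - Q) a = r where r[i] = P(i -> S0):
  [3/5, -1/5] . (a_S1, a_S2) = 3/20
  [-2/5, 3/4] . (a_S1, a_S2) = 0

Solving yields:
  a_S1 = 45/148
  a_S2 = 6/37

Starting state is S1, so the absorption probability is a_S1 = 45/148.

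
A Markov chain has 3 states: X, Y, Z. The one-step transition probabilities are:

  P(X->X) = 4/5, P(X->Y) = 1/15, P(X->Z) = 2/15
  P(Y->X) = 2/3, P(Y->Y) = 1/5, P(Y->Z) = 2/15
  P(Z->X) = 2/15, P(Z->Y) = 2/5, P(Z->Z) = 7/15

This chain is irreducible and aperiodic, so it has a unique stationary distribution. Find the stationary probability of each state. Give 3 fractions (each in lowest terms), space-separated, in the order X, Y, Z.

Answer: 42/65 2/13 1/5

Derivation:
The stationary distribution satisfies pi = pi * P, i.e.:
  pi_X = 4/5*pi_X + 2/3*pi_Y + 2/15*pi_Z
  pi_Y = 1/15*pi_X + 1/5*pi_Y + 2/5*pi_Z
  pi_Z = 2/15*pi_X + 2/15*pi_Y + 7/15*pi_Z
with normalization: pi_X + pi_Y + pi_Z = 1.

Using the first 2 balance equations plus normalization, the linear system A*pi = b is:
  [-1/5, 2/3, 2/15] . pi = 0
  [1/15, -4/5, 2/5] . pi = 0
  [1, 1, 1] . pi = 1

Solving yields:
  pi_X = 42/65
  pi_Y = 2/13
  pi_Z = 1/5

Verification (pi * P):
  42/65*4/5 + 2/13*2/3 + 1/5*2/15 = 42/65 = pi_X  (ok)
  42/65*1/15 + 2/13*1/5 + 1/5*2/5 = 2/13 = pi_Y  (ok)
  42/65*2/15 + 2/13*2/15 + 1/5*7/15 = 1/5 = pi_Z  (ok)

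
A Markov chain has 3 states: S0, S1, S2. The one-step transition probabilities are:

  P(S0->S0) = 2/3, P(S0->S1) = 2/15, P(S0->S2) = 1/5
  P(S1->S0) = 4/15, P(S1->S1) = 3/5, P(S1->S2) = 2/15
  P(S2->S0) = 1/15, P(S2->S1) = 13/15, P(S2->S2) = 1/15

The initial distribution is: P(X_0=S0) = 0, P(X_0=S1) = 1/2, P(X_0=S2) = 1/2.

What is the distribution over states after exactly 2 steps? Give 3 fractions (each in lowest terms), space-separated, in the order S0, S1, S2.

Answer: 47/150 247/450 31/225

Derivation:
Propagating the distribution step by step (d_{t+1} = d_t * P):
d_0 = (S0=0, S1=1/2, S2=1/2)
  d_1[S0] = 0*2/3 + 1/2*4/15 + 1/2*1/15 = 1/6
  d_1[S1] = 0*2/15 + 1/2*3/5 + 1/2*13/15 = 11/15
  d_1[S2] = 0*1/5 + 1/2*2/15 + 1/2*1/15 = 1/10
d_1 = (S0=1/6, S1=11/15, S2=1/10)
  d_2[S0] = 1/6*2/3 + 11/15*4/15 + 1/10*1/15 = 47/150
  d_2[S1] = 1/6*2/15 + 11/15*3/5 + 1/10*13/15 = 247/450
  d_2[S2] = 1/6*1/5 + 11/15*2/15 + 1/10*1/15 = 31/225
d_2 = (S0=47/150, S1=247/450, S2=31/225)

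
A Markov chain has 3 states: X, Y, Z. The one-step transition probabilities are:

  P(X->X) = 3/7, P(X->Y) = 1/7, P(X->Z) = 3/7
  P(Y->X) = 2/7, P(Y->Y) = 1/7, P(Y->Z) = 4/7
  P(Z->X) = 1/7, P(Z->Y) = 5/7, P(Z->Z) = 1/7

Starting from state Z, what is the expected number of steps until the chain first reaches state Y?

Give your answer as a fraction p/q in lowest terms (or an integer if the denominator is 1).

Answer: 5/3

Derivation:
Let h_i = expected steps to first reach Y from state i.
Boundary: h_Y = 0.
First-step equations for the other states:
  h_X = 1 + 3/7*h_X + 1/7*h_Y + 3/7*h_Z
  h_Z = 1 + 1/7*h_X + 5/7*h_Y + 1/7*h_Z

Substituting h_Y = 0 and rearranging gives the linear system (I - Q) h = 1:
  [4/7, -3/7] . (h_X, h_Z) = 1
  [-1/7, 6/7] . (h_X, h_Z) = 1

Solving yields:
  h_X = 3
  h_Z = 5/3

Starting state is Z, so the expected hitting time is h_Z = 5/3.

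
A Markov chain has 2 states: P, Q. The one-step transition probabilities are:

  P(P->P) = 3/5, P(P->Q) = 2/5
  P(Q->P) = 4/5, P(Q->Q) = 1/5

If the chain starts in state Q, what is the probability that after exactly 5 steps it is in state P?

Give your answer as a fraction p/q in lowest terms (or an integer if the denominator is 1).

Computing P^5 by repeated multiplication:
P^1 =
  P: [3/5, 2/5]
  Q: [4/5, 1/5]
P^2 =
  P: [17/25, 8/25]
  Q: [16/25, 9/25]
P^3 =
  P: [83/125, 42/125]
  Q: [84/125, 41/125]
P^4 =
  P: [417/625, 208/625]
  Q: [416/625, 209/625]
P^5 =
  P: [2083/3125, 1042/3125]
  Q: [2084/3125, 1041/3125]

(P^5)[Q -> P] = 2084/3125

Answer: 2084/3125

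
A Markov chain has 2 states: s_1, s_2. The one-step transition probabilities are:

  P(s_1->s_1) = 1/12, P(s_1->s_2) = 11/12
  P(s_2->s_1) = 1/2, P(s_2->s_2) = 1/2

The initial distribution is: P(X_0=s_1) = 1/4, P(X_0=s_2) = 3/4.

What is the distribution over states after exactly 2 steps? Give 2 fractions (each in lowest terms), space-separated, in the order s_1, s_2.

Answer: 193/576 383/576

Derivation:
Propagating the distribution step by step (d_{t+1} = d_t * P):
d_0 = (s_1=1/4, s_2=3/4)
  d_1[s_1] = 1/4*1/12 + 3/4*1/2 = 19/48
  d_1[s_2] = 1/4*11/12 + 3/4*1/2 = 29/48
d_1 = (s_1=19/48, s_2=29/48)
  d_2[s_1] = 19/48*1/12 + 29/48*1/2 = 193/576
  d_2[s_2] = 19/48*11/12 + 29/48*1/2 = 383/576
d_2 = (s_1=193/576, s_2=383/576)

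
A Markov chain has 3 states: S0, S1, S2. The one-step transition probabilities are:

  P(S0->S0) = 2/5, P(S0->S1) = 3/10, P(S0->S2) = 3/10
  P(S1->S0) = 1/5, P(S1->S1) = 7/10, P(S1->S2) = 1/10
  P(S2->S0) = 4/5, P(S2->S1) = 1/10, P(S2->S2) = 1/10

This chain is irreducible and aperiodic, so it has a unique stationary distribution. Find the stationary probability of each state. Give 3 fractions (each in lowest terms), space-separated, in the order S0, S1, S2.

The stationary distribution satisfies pi = pi * P, i.e.:
  pi_S0 = 2/5*pi_S0 + 1/5*pi_S1 + 4/5*pi_S2
  pi_S1 = 3/10*pi_S0 + 7/10*pi_S1 + 1/10*pi_S2
  pi_S2 = 3/10*pi_S0 + 1/10*pi_S1 + 1/10*pi_S2
with normalization: pi_S0 + pi_S1 + pi_S2 = 1.

Using the first 2 balance equations plus normalization, the linear system A*pi = b is:
  [-3/5, 1/5, 4/5] . pi = 0
  [3/10, -3/10, 1/10] . pi = 0
  [1, 1, 1] . pi = 1

Solving yields:
  pi_S0 = 13/34
  pi_S1 = 15/34
  pi_S2 = 3/17

Verification (pi * P):
  13/34*2/5 + 15/34*1/5 + 3/17*4/5 = 13/34 = pi_S0  (ok)
  13/34*3/10 + 15/34*7/10 + 3/17*1/10 = 15/34 = pi_S1  (ok)
  13/34*3/10 + 15/34*1/10 + 3/17*1/10 = 3/17 = pi_S2  (ok)

Answer: 13/34 15/34 3/17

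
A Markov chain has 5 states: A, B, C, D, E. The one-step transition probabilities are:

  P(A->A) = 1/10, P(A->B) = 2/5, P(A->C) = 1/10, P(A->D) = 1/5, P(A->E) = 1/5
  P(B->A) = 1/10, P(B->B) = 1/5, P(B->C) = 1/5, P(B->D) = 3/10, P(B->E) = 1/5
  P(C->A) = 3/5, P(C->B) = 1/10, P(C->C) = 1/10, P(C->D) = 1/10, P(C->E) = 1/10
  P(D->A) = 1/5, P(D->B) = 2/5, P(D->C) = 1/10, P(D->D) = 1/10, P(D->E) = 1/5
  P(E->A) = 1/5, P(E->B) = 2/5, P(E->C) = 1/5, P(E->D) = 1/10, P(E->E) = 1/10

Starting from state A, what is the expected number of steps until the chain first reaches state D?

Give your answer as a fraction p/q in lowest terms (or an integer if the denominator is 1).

Let h_i = expected steps to first reach D from state i.
Boundary: h_D = 0.
First-step equations for the other states:
  h_A = 1 + 1/10*h_A + 2/5*h_B + 1/10*h_C + 1/5*h_D + 1/5*h_E
  h_B = 1 + 1/10*h_A + 1/5*h_B + 1/5*h_C + 3/10*h_D + 1/5*h_E
  h_C = 1 + 3/5*h_A + 1/10*h_B + 1/10*h_C + 1/10*h_D + 1/10*h_E
  h_E = 1 + 1/5*h_A + 2/5*h_B + 1/5*h_C + 1/10*h_D + 1/10*h_E

Substituting h_D = 0 and rearranging gives the linear system (I - Q) h = 1:
  [9/10, -2/5, -1/10, -1/5] . (h_A, h_B, h_C, h_E) = 1
  [-1/10, 4/5, -1/5, -1/5] . (h_A, h_B, h_C, h_E) = 1
  [-3/5, -1/10, 9/10, -1/10] . (h_A, h_B, h_C, h_E) = 1
  [-1/5, -2/5, -1/5, 9/10] . (h_A, h_B, h_C, h_E) = 1

Solving yields:
  h_A = 2730/541
  h_B = 2528/541
  h_C = 3036/541
  h_E = 3006/541

Starting state is A, so the expected hitting time is h_A = 2730/541.

Answer: 2730/541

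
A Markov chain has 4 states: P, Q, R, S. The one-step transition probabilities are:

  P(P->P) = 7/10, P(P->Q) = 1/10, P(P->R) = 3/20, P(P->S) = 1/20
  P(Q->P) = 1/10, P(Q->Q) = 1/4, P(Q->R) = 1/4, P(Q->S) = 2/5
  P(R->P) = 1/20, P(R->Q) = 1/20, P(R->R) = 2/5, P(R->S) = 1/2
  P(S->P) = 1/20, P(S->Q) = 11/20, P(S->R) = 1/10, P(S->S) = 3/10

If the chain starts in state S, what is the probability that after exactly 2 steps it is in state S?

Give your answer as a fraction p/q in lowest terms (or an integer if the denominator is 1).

Answer: 29/80

Derivation:
Computing P^2 by repeated multiplication:
P^1 =
  P: [7/10, 1/10, 3/20, 1/20]
  Q: [1/10, 1/4, 1/4, 2/5]
  R: [1/20, 1/20, 2/5, 1/2]
  S: [1/20, 11/20, 1/10, 3/10]
P^2 =
  P: [51/100, 13/100, 39/200, 33/200]
  Q: [51/400, 61/200, 87/400, 7/20]
  R: [17/200, 5/16, 23/100, 149/400]
  S: [11/100, 5/16, 43/200, 29/80]

(P^2)[S -> S] = 29/80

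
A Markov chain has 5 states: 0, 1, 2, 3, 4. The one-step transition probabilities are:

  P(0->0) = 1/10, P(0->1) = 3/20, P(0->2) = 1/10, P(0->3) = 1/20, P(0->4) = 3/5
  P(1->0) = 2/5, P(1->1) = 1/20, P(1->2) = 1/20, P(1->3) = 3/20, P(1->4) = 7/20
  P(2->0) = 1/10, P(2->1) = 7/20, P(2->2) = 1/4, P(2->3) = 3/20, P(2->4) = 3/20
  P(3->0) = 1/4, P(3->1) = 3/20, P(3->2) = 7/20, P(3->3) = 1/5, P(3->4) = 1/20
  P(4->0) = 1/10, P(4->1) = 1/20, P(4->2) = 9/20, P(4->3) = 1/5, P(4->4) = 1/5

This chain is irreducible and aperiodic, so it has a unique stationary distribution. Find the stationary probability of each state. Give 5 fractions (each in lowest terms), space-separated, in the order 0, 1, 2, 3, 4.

Answer: 3677/21497 34423/214970 55667/214970 16487/107485 27568/107485

Derivation:
The stationary distribution satisfies pi = pi * P, i.e.:
  pi_0 = 1/10*pi_0 + 2/5*pi_1 + 1/10*pi_2 + 1/4*pi_3 + 1/10*pi_4
  pi_1 = 3/20*pi_0 + 1/20*pi_1 + 7/20*pi_2 + 3/20*pi_3 + 1/20*pi_4
  pi_2 = 1/10*pi_0 + 1/20*pi_1 + 1/4*pi_2 + 7/20*pi_3 + 9/20*pi_4
  pi_3 = 1/20*pi_0 + 3/20*pi_1 + 3/20*pi_2 + 1/5*pi_3 + 1/5*pi_4
  pi_4 = 3/5*pi_0 + 7/20*pi_1 + 3/20*pi_2 + 1/20*pi_3 + 1/5*pi_4
with normalization: pi_0 + pi_1 + pi_2 + pi_3 + pi_4 = 1.

Using the first 4 balance equations plus normalization, the linear system A*pi = b is:
  [-9/10, 2/5, 1/10, 1/4, 1/10] . pi = 0
  [3/20, -19/20, 7/20, 3/20, 1/20] . pi = 0
  [1/10, 1/20, -3/4, 7/20, 9/20] . pi = 0
  [1/20, 3/20, 3/20, -4/5, 1/5] . pi = 0
  [1, 1, 1, 1, 1] . pi = 1

Solving yields:
  pi_0 = 3677/21497
  pi_1 = 34423/214970
  pi_2 = 55667/214970
  pi_3 = 16487/107485
  pi_4 = 27568/107485

Verification (pi * P):
  3677/21497*1/10 + 34423/214970*2/5 + 55667/214970*1/10 + 16487/107485*1/4 + 27568/107485*1/10 = 3677/21497 = pi_0  (ok)
  3677/21497*3/20 + 34423/214970*1/20 + 55667/214970*7/20 + 16487/107485*3/20 + 27568/107485*1/20 = 34423/214970 = pi_1  (ok)
  3677/21497*1/10 + 34423/214970*1/20 + 55667/214970*1/4 + 16487/107485*7/20 + 27568/107485*9/20 = 55667/214970 = pi_2  (ok)
  3677/21497*1/20 + 34423/214970*3/20 + 55667/214970*3/20 + 16487/107485*1/5 + 27568/107485*1/5 = 16487/107485 = pi_3  (ok)
  3677/21497*3/5 + 34423/214970*7/20 + 55667/214970*3/20 + 16487/107485*1/20 + 27568/107485*1/5 = 27568/107485 = pi_4  (ok)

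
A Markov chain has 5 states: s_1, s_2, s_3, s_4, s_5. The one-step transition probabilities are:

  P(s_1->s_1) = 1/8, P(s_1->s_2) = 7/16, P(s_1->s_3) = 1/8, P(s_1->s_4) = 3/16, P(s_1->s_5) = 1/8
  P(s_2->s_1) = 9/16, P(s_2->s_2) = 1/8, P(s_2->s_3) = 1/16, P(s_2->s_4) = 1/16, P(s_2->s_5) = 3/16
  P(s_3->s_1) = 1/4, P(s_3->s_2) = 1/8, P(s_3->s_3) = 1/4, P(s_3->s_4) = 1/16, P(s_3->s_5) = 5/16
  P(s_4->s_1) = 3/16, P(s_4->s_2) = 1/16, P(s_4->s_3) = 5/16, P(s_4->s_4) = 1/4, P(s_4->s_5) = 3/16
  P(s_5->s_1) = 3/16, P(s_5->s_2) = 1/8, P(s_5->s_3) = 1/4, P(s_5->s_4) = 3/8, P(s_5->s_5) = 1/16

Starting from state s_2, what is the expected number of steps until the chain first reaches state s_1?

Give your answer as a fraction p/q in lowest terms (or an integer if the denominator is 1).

Answer: 46784/18057

Derivation:
Let h_i = expected steps to first reach s_1 from state i.
Boundary: h_s_1 = 0.
First-step equations for the other states:
  h_s_2 = 1 + 9/16*h_s_1 + 1/8*h_s_2 + 1/16*h_s_3 + 1/16*h_s_4 + 3/16*h_s_5
  h_s_3 = 1 + 1/4*h_s_1 + 1/8*h_s_2 + 1/4*h_s_3 + 1/16*h_s_4 + 5/16*h_s_5
  h_s_4 = 1 + 3/16*h_s_1 + 1/16*h_s_2 + 5/16*h_s_3 + 1/4*h_s_4 + 3/16*h_s_5
  h_s_5 = 1 + 3/16*h_s_1 + 1/8*h_s_2 + 1/4*h_s_3 + 3/8*h_s_4 + 1/16*h_s_5

Substituting h_s_1 = 0 and rearranging gives the linear system (I - Q) h = 1:
  [7/8, -1/16, -1/16, -3/16] . (h_s_2, h_s_3, h_s_4, h_s_5) = 1
  [-1/8, 3/4, -1/16, -5/16] . (h_s_2, h_s_3, h_s_4, h_s_5) = 1
  [-1/16, -5/16, 3/4, -3/16] . (h_s_2, h_s_3, h_s_4, h_s_5) = 1
  [-1/8, -1/4, -3/8, 15/16] . (h_s_2, h_s_3, h_s_4, h_s_5) = 1

Solving yields:
  h_s_2 = 46784/18057
  h_s_3 = 68960/18057
  h_s_4 = 75200/18057
  h_s_5 = 24656/6019

Starting state is s_2, so the expected hitting time is h_s_2 = 46784/18057.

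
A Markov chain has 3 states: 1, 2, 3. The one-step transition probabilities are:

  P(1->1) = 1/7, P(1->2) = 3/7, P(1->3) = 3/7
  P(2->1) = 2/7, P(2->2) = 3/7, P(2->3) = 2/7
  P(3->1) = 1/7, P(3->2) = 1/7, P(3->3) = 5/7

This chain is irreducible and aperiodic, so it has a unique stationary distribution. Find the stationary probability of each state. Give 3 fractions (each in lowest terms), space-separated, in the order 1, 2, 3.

The stationary distribution satisfies pi = pi * P, i.e.:
  pi_1 = 1/7*pi_1 + 2/7*pi_2 + 1/7*pi_3
  pi_2 = 3/7*pi_1 + 3/7*pi_2 + 1/7*pi_3
  pi_3 = 3/7*pi_1 + 2/7*pi_2 + 5/7*pi_3
with normalization: pi_1 + pi_2 + pi_3 = 1.

Using the first 2 balance equations plus normalization, the linear system A*pi = b is:
  [-6/7, 2/7, 1/7] . pi = 0
  [3/7, -4/7, 1/7] . pi = 0
  [1, 1, 1] . pi = 1

Solving yields:
  pi_1 = 2/11
  pi_2 = 3/11
  pi_3 = 6/11

Verification (pi * P):
  2/11*1/7 + 3/11*2/7 + 6/11*1/7 = 2/11 = pi_1  (ok)
  2/11*3/7 + 3/11*3/7 + 6/11*1/7 = 3/11 = pi_2  (ok)
  2/11*3/7 + 3/11*2/7 + 6/11*5/7 = 6/11 = pi_3  (ok)

Answer: 2/11 3/11 6/11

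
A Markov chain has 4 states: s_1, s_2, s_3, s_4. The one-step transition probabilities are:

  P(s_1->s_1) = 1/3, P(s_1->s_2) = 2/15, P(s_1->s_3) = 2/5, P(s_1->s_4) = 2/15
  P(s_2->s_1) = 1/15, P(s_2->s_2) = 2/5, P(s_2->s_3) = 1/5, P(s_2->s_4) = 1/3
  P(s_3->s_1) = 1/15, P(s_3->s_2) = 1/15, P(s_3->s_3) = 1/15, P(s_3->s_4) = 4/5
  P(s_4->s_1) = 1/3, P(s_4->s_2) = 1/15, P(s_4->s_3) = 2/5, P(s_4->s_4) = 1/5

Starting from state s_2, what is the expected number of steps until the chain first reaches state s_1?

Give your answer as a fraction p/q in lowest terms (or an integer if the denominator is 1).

Let h_i = expected steps to first reach s_1 from state i.
Boundary: h_s_1 = 0.
First-step equations for the other states:
  h_s_2 = 1 + 1/15*h_s_1 + 2/5*h_s_2 + 1/5*h_s_3 + 1/3*h_s_4
  h_s_3 = 1 + 1/15*h_s_1 + 1/15*h_s_2 + 1/15*h_s_3 + 4/5*h_s_4
  h_s_4 = 1 + 1/3*h_s_1 + 1/15*h_s_2 + 2/5*h_s_3 + 1/5*h_s_4

Substituting h_s_1 = 0 and rearranging gives the linear system (I - Q) h = 1:
  [3/5, -1/5, -1/3] . (h_s_2, h_s_3, h_s_4) = 1
  [-1/15, 14/15, -4/5] . (h_s_2, h_s_3, h_s_4) = 1
  [-1/15, -2/5, 4/5] . (h_s_2, h_s_3, h_s_4) = 1

Solving yields:
  h_s_2 = 1005/173
  h_s_3 = 900/173
  h_s_4 = 750/173

Starting state is s_2, so the expected hitting time is h_s_2 = 1005/173.

Answer: 1005/173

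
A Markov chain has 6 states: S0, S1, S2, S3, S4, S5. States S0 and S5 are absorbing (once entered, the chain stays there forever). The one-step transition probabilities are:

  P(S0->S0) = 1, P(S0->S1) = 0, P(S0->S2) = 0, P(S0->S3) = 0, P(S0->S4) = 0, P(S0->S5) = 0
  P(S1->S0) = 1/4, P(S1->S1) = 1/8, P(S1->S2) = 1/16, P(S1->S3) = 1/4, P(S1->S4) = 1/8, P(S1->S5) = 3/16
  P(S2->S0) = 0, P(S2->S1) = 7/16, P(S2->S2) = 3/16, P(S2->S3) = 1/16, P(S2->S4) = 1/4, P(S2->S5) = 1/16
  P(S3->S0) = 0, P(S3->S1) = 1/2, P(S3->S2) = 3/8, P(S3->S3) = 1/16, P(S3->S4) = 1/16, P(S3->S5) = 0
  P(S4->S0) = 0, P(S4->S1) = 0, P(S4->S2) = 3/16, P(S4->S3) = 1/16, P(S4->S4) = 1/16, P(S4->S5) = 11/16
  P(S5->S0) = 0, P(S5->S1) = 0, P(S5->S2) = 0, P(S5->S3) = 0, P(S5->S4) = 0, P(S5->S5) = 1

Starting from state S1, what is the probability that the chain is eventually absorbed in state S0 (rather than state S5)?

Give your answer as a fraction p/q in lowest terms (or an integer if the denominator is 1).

Answer: 523/1273

Derivation:
Let a_i = P(absorbed in S0 | start in state i).
Boundary conditions: a_S0 = 1, a_S5 = 0.
For each transient state i, a_i = sum_j P(i->j) * a_j:
  a_S1 = 1/4*a_S0 + 1/8*a_S1 + 1/16*a_S2 + 1/4*a_S3 + 1/8*a_S4 + 3/16*a_S5
  a_S2 = 0*a_S0 + 7/16*a_S1 + 3/16*a_S2 + 1/16*a_S3 + 1/4*a_S4 + 1/16*a_S5
  a_S3 = 0*a_S0 + 1/2*a_S1 + 3/8*a_S2 + 1/16*a_S3 + 1/16*a_S4 + 0*a_S5
  a_S4 = 0*a_S0 + 0*a_S1 + 3/16*a_S2 + 1/16*a_S3 + 1/16*a_S4 + 11/16*a_S5

Substituting a_S0 = 1 and a_S5 = 0, rearrange to (I - Q) a = r where r[i] = P(i -> S0):
  [7/8, -1/16, -1/4, -1/8] . (a_S1, a_S2, a_S3, a_S4) = 1/4
  [-7/16, 13/16, -1/16, -1/4] . (a_S1, a_S2, a_S3, a_S4) = 0
  [-1/2, -3/8, 15/16, -1/16] . (a_S1, a_S2, a_S3, a_S4) = 0
  [0, -3/16, -1/16, 15/16] . (a_S1, a_S2, a_S3, a_S4) = 0

Solving yields:
  a_S1 = 523/1273
  a_S2 = 344/1273
  a_S3 = 423/1273
  a_S4 = 97/1273

Starting state is S1, so the absorption probability is a_S1 = 523/1273.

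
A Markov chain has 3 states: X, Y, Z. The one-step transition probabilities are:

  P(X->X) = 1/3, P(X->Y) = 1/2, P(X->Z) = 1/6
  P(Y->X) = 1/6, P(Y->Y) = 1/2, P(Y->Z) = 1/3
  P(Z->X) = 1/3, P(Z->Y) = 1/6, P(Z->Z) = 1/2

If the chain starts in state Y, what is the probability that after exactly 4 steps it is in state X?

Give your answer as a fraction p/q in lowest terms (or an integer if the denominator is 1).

Answer: 175/648

Derivation:
Computing P^4 by repeated multiplication:
P^1 =
  X: [1/3, 1/2, 1/6]
  Y: [1/6, 1/2, 1/3]
  Z: [1/3, 1/6, 1/2]
P^2 =
  X: [1/4, 4/9, 11/36]
  Y: [1/4, 7/18, 13/36]
  Z: [11/36, 1/3, 13/36]
P^3 =
  X: [7/27, 43/108, 37/108]
  Y: [29/108, 41/108, 19/54]
  Z: [5/18, 41/108, 37/108]
P^4 =
  X: [173/648, 125/324, 25/72]
  Y: [175/648, 31/81, 25/72]
  Z: [175/648, 125/324, 223/648]

(P^4)[Y -> X] = 175/648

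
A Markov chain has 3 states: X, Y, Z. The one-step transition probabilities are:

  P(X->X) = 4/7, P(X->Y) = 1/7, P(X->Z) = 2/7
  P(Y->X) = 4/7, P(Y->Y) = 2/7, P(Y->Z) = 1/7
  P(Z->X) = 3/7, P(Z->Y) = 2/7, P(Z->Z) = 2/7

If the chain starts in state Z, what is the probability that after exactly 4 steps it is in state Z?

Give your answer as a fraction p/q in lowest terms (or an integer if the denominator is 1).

Answer: 614/2401

Derivation:
Computing P^4 by repeated multiplication:
P^1 =
  X: [4/7, 1/7, 2/7]
  Y: [4/7, 2/7, 1/7]
  Z: [3/7, 2/7, 2/7]
P^2 =
  X: [26/49, 10/49, 13/49]
  Y: [27/49, 10/49, 12/49]
  Z: [26/49, 11/49, 12/49]
P^3 =
  X: [183/343, 72/343, 88/343]
  Y: [184/343, 71/343, 88/343]
  Z: [184/343, 72/343, 87/343]
P^4 =
  X: [1284/2401, 503/2401, 614/2401]
  Y: [1284/2401, 502/2401, 615/2401]
  Z: [1285/2401, 502/2401, 614/2401]

(P^4)[Z -> Z] = 614/2401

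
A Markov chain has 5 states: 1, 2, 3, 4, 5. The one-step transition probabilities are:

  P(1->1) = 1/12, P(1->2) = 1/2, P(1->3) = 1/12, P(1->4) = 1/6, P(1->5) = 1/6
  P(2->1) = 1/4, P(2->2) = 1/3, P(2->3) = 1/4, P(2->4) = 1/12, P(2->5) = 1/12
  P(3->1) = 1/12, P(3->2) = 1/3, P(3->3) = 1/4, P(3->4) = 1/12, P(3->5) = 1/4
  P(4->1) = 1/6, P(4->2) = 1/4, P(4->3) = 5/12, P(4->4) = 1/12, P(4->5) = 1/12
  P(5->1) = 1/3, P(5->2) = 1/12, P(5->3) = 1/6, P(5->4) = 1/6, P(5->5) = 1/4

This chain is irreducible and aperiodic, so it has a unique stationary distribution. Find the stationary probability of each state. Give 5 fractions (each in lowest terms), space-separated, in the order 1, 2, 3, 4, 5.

The stationary distribution satisfies pi = pi * P, i.e.:
  pi_1 = 1/12*pi_1 + 1/4*pi_2 + 1/12*pi_3 + 1/6*pi_4 + 1/3*pi_5
  pi_2 = 1/2*pi_1 + 1/3*pi_2 + 1/3*pi_3 + 1/4*pi_4 + 1/12*pi_5
  pi_3 = 1/12*pi_1 + 1/4*pi_2 + 1/4*pi_3 + 5/12*pi_4 + 1/6*pi_5
  pi_4 = 1/6*pi_1 + 1/12*pi_2 + 1/12*pi_3 + 1/12*pi_4 + 1/6*pi_5
  pi_5 = 1/6*pi_1 + 1/12*pi_2 + 1/4*pi_3 + 1/12*pi_4 + 1/4*pi_5
with normalization: pi_1 + pi_2 + pi_3 + pi_4 + pi_5 = 1.

Using the first 4 balance equations plus normalization, the linear system A*pi = b is:
  [-11/12, 1/4, 1/12, 1/6, 1/3] . pi = 0
  [1/2, -2/3, 1/3, 1/4, 1/12] . pi = 0
  [1/12, 1/4, -3/4, 5/12, 1/6] . pi = 0
  [1/6, 1/12, 1/12, -11/12, 1/6] . pi = 0
  [1, 1, 1, 1, 1] . pi = 1

Solving yields:
  pi_1 = 124/667
  pi_2 = 419/1334
  pi_3 = 13/58
  pi_4 = 75/667
  pi_5 = 109/667

Verification (pi * P):
  124/667*1/12 + 419/1334*1/4 + 13/58*1/12 + 75/667*1/6 + 109/667*1/3 = 124/667 = pi_1  (ok)
  124/667*1/2 + 419/1334*1/3 + 13/58*1/3 + 75/667*1/4 + 109/667*1/12 = 419/1334 = pi_2  (ok)
  124/667*1/12 + 419/1334*1/4 + 13/58*1/4 + 75/667*5/12 + 109/667*1/6 = 13/58 = pi_3  (ok)
  124/667*1/6 + 419/1334*1/12 + 13/58*1/12 + 75/667*1/12 + 109/667*1/6 = 75/667 = pi_4  (ok)
  124/667*1/6 + 419/1334*1/12 + 13/58*1/4 + 75/667*1/12 + 109/667*1/4 = 109/667 = pi_5  (ok)

Answer: 124/667 419/1334 13/58 75/667 109/667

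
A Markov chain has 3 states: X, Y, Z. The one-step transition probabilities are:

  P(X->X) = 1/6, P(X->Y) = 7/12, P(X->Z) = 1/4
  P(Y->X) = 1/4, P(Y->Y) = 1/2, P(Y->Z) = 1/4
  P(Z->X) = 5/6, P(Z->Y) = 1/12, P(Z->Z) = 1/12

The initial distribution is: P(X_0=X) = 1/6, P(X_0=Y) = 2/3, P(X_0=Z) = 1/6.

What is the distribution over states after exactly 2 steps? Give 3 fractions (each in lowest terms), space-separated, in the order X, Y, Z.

Propagating the distribution step by step (d_{t+1} = d_t * P):
d_0 = (X=1/6, Y=2/3, Z=1/6)
  d_1[X] = 1/6*1/6 + 2/3*1/4 + 1/6*5/6 = 1/3
  d_1[Y] = 1/6*7/12 + 2/3*1/2 + 1/6*1/12 = 4/9
  d_1[Z] = 1/6*1/4 + 2/3*1/4 + 1/6*1/12 = 2/9
d_1 = (X=1/3, Y=4/9, Z=2/9)
  d_2[X] = 1/3*1/6 + 4/9*1/4 + 2/9*5/6 = 19/54
  d_2[Y] = 1/3*7/12 + 4/9*1/2 + 2/9*1/12 = 47/108
  d_2[Z] = 1/3*1/4 + 4/9*1/4 + 2/9*1/12 = 23/108
d_2 = (X=19/54, Y=47/108, Z=23/108)

Answer: 19/54 47/108 23/108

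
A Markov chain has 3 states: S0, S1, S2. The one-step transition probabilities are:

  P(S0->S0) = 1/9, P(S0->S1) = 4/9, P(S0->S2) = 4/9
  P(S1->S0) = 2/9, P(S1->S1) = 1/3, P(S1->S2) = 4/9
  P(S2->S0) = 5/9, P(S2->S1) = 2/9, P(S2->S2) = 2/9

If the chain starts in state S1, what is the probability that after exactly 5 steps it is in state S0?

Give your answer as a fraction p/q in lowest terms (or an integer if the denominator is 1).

Answer: 18218/59049

Derivation:
Computing P^5 by repeated multiplication:
P^1 =
  S0: [1/9, 4/9, 4/9]
  S1: [2/9, 1/3, 4/9]
  S2: [5/9, 2/9, 2/9]
P^2 =
  S0: [29/81, 8/27, 28/81]
  S1: [28/81, 25/81, 28/81]
  S2: [19/81, 10/27, 32/81]
P^3 =
  S0: [217/729, 244/729, 268/729]
  S1: [218/729, 1/3, 268/729]
  S2: [239/729, 230/729, 260/729]
P^4 =
  S0: [2045/6561, 712/2187, 2380/6561]
  S1: [2044/6561, 2137/6561, 2380/6561]
  S2: [1999/6561, 722/2187, 2396/6561]
P^5 =
  S0: [18217/59049, 19348/59049, 21484/59049]
  S1: [18218/59049, 6449/19683, 21484/59049]
  S2: [18311/59049, 19286/59049, 21452/59049]

(P^5)[S1 -> S0] = 18218/59049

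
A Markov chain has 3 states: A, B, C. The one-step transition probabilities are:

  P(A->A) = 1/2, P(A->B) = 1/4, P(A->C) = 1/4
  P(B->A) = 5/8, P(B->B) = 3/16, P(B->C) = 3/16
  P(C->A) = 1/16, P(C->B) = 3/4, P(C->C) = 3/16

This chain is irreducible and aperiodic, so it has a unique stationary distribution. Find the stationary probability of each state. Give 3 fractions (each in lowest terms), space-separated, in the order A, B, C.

The stationary distribution satisfies pi = pi * P, i.e.:
  pi_A = 1/2*pi_A + 5/8*pi_B + 1/16*pi_C
  pi_B = 1/4*pi_A + 3/16*pi_B + 3/4*pi_C
  pi_C = 1/4*pi_A + 3/16*pi_B + 3/16*pi_C
with normalization: pi_A + pi_B + pi_C = 1.

Using the first 2 balance equations plus normalization, the linear system A*pi = b is:
  [-1/2, 5/8, 1/16] . pi = 0
  [1/4, -13/16, 3/4] . pi = 0
  [1, 1, 1] . pi = 1

Solving yields:
  pi_A = 133/297
  pi_B = 100/297
  pi_C = 64/297

Verification (pi * P):
  133/297*1/2 + 100/297*5/8 + 64/297*1/16 = 133/297 = pi_A  (ok)
  133/297*1/4 + 100/297*3/16 + 64/297*3/4 = 100/297 = pi_B  (ok)
  133/297*1/4 + 100/297*3/16 + 64/297*3/16 = 64/297 = pi_C  (ok)

Answer: 133/297 100/297 64/297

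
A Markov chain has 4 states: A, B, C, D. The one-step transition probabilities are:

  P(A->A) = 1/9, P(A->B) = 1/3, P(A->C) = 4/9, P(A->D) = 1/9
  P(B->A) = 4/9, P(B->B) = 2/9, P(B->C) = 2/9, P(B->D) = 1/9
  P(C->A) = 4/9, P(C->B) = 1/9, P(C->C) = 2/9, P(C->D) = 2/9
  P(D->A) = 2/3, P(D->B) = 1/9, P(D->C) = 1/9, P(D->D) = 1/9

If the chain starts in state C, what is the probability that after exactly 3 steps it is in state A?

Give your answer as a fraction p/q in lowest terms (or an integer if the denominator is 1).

Answer: 262/729

Derivation:
Computing P^3 by repeated multiplication:
P^1 =
  A: [1/9, 1/3, 4/9, 1/9]
  B: [4/9, 2/9, 2/9, 1/9]
  C: [4/9, 1/9, 2/9, 2/9]
  D: [2/3, 1/9, 1/9, 1/9]
P^2 =
  A: [35/81, 14/81, 19/81, 13/81]
  B: [26/81, 19/81, 25/81, 11/81]
  C: [28/81, 2/9, 8/27, 11/81]
  D: [20/81, 22/81, 29/81, 10/81]
P^3 =
  A: [245/729, 55/243, 73/243, 100/729]
  B: [268/729, 152/729, 203/729, 106/729]
  C: [262/729, 155/729, 23/81, 35/243]
  D: [284/729, 143/729, 64/243, 110/729]

(P^3)[C -> A] = 262/729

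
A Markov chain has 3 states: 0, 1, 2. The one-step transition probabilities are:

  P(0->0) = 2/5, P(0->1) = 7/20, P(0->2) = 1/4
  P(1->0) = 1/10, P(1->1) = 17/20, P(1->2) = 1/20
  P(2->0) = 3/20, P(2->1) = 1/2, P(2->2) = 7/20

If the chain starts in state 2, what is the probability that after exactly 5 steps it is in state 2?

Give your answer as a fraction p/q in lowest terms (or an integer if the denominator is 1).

Answer: 368/3125

Derivation:
Computing P^5 by repeated multiplication:
P^1 =
  0: [2/5, 7/20, 1/4]
  1: [1/10, 17/20, 1/20]
  2: [3/20, 1/2, 7/20]
P^2 =
  0: [93/400, 9/16, 41/200]
  1: [53/400, 313/400, 17/200]
  2: [13/80, 261/400, 37/200]
P^3 =
  0: [9/50, 331/500, 79/500]
  1: [18/125, 377/500, 51/500]
  2: [79/500, 88/125, 69/500]
P^4 =
  0: [1619/10000, 7047/10000, 667/5000]
  1: [1483/10000, 7423/10000, 547/5000]
  2: [1543/10000, 7227/10000, 123/1000]
P^5 =
  0: [3881/25000, 18059/25000, 153/1250]
  1: [3749/25000, 18439/25000, 703/6250]
  2: [3811/25000, 3649/5000, 368/3125]

(P^5)[2 -> 2] = 368/3125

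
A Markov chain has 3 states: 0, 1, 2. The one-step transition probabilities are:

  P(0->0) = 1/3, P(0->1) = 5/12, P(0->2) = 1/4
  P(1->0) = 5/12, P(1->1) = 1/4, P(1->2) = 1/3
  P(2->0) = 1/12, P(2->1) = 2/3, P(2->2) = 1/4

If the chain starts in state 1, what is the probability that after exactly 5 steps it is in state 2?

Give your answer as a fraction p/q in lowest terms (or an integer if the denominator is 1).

Computing P^5 by repeated multiplication:
P^1 =
  0: [1/3, 5/12, 1/4]
  1: [5/12, 1/4, 1/3]
  2: [1/12, 2/3, 1/4]
P^2 =
  0: [11/36, 59/144, 41/144]
  1: [13/48, 11/24, 13/48]
  2: [47/144, 53/144, 11/36]
P^3 =
  0: [8/27, 725/1728, 491/1728]
  1: [175/576, 235/576, 83/288]
  2: [497/1728, 373/864, 485/1728]
P^4 =
  0: [1541/5184, 8663/20736, 5909/20736]
  1: [2041/6912, 727/1728, 1963/6912]
  2: [6203/20736, 8603/20736, 2965/10368]
P^5 =
  0: [9235/31104, 104081/248832, 70871/248832]
  1: [24667/82944, 34633/82944, 5911/20736]
  2: [73757/248832, 13033/31104, 70811/248832]

(P^5)[1 -> 2] = 5911/20736

Answer: 5911/20736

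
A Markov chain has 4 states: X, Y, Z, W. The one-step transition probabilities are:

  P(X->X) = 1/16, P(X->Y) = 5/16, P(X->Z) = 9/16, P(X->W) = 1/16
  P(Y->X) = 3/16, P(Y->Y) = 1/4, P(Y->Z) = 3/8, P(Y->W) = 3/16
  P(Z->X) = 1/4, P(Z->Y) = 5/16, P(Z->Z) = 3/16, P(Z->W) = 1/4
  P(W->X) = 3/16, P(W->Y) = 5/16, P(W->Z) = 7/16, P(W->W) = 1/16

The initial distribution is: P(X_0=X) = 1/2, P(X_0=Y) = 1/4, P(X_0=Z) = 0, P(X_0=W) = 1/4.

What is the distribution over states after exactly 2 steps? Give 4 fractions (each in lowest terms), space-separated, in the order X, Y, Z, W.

Propagating the distribution step by step (d_{t+1} = d_t * P):
d_0 = (X=1/2, Y=1/4, Z=0, W=1/4)
  d_1[X] = 1/2*1/16 + 1/4*3/16 + 0*1/4 + 1/4*3/16 = 1/8
  d_1[Y] = 1/2*5/16 + 1/4*1/4 + 0*5/16 + 1/4*5/16 = 19/64
  d_1[Z] = 1/2*9/16 + 1/4*3/8 + 0*3/16 + 1/4*7/16 = 31/64
  d_1[W] = 1/2*1/16 + 1/4*3/16 + 0*1/4 + 1/4*1/16 = 3/32
d_1 = (X=1/8, Y=19/64, Z=31/64, W=3/32)
  d_2[X] = 1/8*1/16 + 19/64*3/16 + 31/64*1/4 + 3/32*3/16 = 207/1024
  d_2[Y] = 1/8*5/16 + 19/64*1/4 + 31/64*5/16 + 3/32*5/16 = 301/1024
  d_2[Z] = 1/8*9/16 + 19/64*3/8 + 31/64*3/16 + 3/32*7/16 = 321/1024
  d_2[W] = 1/8*1/16 + 19/64*3/16 + 31/64*1/4 + 3/32*1/16 = 195/1024
d_2 = (X=207/1024, Y=301/1024, Z=321/1024, W=195/1024)

Answer: 207/1024 301/1024 321/1024 195/1024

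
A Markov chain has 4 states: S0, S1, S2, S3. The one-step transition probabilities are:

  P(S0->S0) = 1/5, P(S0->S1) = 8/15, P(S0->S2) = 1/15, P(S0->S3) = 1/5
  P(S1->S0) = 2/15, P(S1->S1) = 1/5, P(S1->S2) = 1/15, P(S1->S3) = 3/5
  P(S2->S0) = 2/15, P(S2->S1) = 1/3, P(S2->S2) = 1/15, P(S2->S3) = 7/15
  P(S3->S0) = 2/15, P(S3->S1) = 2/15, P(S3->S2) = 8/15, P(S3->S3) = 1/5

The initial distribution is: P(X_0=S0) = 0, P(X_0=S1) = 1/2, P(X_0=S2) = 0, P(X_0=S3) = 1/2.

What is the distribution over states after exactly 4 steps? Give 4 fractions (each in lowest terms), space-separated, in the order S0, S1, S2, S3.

Answer: 7232/50625 12826/50625 1348/5625 1229/3375

Derivation:
Propagating the distribution step by step (d_{t+1} = d_t * P):
d_0 = (S0=0, S1=1/2, S2=0, S3=1/2)
  d_1[S0] = 0*1/5 + 1/2*2/15 + 0*2/15 + 1/2*2/15 = 2/15
  d_1[S1] = 0*8/15 + 1/2*1/5 + 0*1/3 + 1/2*2/15 = 1/6
  d_1[S2] = 0*1/15 + 1/2*1/15 + 0*1/15 + 1/2*8/15 = 3/10
  d_1[S3] = 0*1/5 + 1/2*3/5 + 0*7/15 + 1/2*1/5 = 2/5
d_1 = (S0=2/15, S1=1/6, S2=3/10, S3=2/5)
  d_2[S0] = 2/15*1/5 + 1/6*2/15 + 3/10*2/15 + 2/5*2/15 = 32/225
  d_2[S1] = 2/15*8/15 + 1/6*1/5 + 3/10*1/3 + 2/5*2/15 = 58/225
  d_2[S2] = 2/15*1/15 + 1/6*1/15 + 3/10*1/15 + 2/5*8/15 = 19/75
  d_2[S3] = 2/15*1/5 + 1/6*3/5 + 3/10*7/15 + 2/5*1/5 = 26/75
d_2 = (S0=32/225, S1=58/225, S2=19/75, S3=26/75)
  d_3[S0] = 32/225*1/5 + 58/225*2/15 + 19/75*2/15 + 26/75*2/15 = 482/3375
  d_3[S1] = 32/225*8/15 + 58/225*1/5 + 19/75*1/3 + 26/75*2/15 = 871/3375
  d_3[S2] = 32/225*1/15 + 58/225*1/15 + 19/75*1/15 + 26/75*8/15 = 257/1125
  d_3[S3] = 32/225*1/5 + 58/225*3/5 + 19/75*7/15 + 26/75*1/5 = 139/375
d_3 = (S0=482/3375, S1=871/3375, S2=257/1125, S3=139/375)
  d_4[S0] = 482/3375*1/5 + 871/3375*2/15 + 257/1125*2/15 + 139/375*2/15 = 7232/50625
  d_4[S1] = 482/3375*8/15 + 871/3375*1/5 + 257/1125*1/3 + 139/375*2/15 = 12826/50625
  d_4[S2] = 482/3375*1/15 + 871/3375*1/15 + 257/1125*1/15 + 139/375*8/15 = 1348/5625
  d_4[S3] = 482/3375*1/5 + 871/3375*3/5 + 257/1125*7/15 + 139/375*1/5 = 1229/3375
d_4 = (S0=7232/50625, S1=12826/50625, S2=1348/5625, S3=1229/3375)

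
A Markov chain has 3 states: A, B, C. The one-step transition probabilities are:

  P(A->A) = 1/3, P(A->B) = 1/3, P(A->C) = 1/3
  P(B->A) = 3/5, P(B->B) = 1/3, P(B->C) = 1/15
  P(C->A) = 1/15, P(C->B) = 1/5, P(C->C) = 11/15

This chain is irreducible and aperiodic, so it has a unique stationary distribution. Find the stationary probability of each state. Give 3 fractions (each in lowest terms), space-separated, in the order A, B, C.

The stationary distribution satisfies pi = pi * P, i.e.:
  pi_A = 1/3*pi_A + 3/5*pi_B + 1/15*pi_C
  pi_B = 1/3*pi_A + 1/3*pi_B + 1/5*pi_C
  pi_C = 1/3*pi_A + 1/15*pi_B + 11/15*pi_C
with normalization: pi_A + pi_B + pi_C = 1.

Using the first 2 balance equations plus normalization, the linear system A*pi = b is:
  [-2/3, 3/5, 1/15] . pi = 0
  [1/3, -2/3, 1/5] . pi = 0
  [1, 1, 1] . pi = 1

Solving yields:
  pi_A = 37/127
  pi_B = 35/127
  pi_C = 55/127

Verification (pi * P):
  37/127*1/3 + 35/127*3/5 + 55/127*1/15 = 37/127 = pi_A  (ok)
  37/127*1/3 + 35/127*1/3 + 55/127*1/5 = 35/127 = pi_B  (ok)
  37/127*1/3 + 35/127*1/15 + 55/127*11/15 = 55/127 = pi_C  (ok)

Answer: 37/127 35/127 55/127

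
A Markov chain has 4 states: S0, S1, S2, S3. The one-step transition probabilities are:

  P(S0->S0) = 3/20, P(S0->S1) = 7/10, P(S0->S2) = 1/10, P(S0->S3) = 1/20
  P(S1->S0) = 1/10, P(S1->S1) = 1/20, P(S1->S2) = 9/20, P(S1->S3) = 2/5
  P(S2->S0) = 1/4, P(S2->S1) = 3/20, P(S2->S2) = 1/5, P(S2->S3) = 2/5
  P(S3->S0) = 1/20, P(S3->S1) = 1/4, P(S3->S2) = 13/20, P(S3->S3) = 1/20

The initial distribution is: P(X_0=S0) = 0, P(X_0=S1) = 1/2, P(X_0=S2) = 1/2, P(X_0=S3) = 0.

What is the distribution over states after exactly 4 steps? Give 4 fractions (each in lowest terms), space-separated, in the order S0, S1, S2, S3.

Propagating the distribution step by step (d_{t+1} = d_t * P):
d_0 = (S0=0, S1=1/2, S2=1/2, S3=0)
  d_1[S0] = 0*3/20 + 1/2*1/10 + 1/2*1/4 + 0*1/20 = 7/40
  d_1[S1] = 0*7/10 + 1/2*1/20 + 1/2*3/20 + 0*1/4 = 1/10
  d_1[S2] = 0*1/10 + 1/2*9/20 + 1/2*1/5 + 0*13/20 = 13/40
  d_1[S3] = 0*1/20 + 1/2*2/5 + 1/2*2/5 + 0*1/20 = 2/5
d_1 = (S0=7/40, S1=1/10, S2=13/40, S3=2/5)
  d_2[S0] = 7/40*3/20 + 1/10*1/10 + 13/40*1/4 + 2/5*1/20 = 11/80
  d_2[S1] = 7/40*7/10 + 1/10*1/20 + 13/40*3/20 + 2/5*1/4 = 221/800
  d_2[S2] = 7/40*1/10 + 1/10*9/20 + 13/40*1/5 + 2/5*13/20 = 31/80
  d_2[S3] = 7/40*1/20 + 1/10*2/5 + 13/40*2/5 + 2/5*1/20 = 159/800
d_2 = (S0=11/80, S1=221/800, S2=31/80, S3=159/800)
  d_3[S0] = 11/80*3/20 + 221/800*1/10 + 31/80*1/4 + 159/800*1/20 = 2481/16000
  d_3[S1] = 11/80*7/10 + 221/800*1/20 + 31/80*3/20 + 159/800*1/4 = 1743/8000
  d_3[S2] = 11/80*1/10 + 221/800*9/20 + 31/80*1/5 + 159/800*13/20 = 1379/4000
  d_3[S3] = 11/80*1/20 + 221/800*2/5 + 31/80*2/5 + 159/800*1/20 = 4517/16000
d_3 = (S0=2481/16000, S1=1743/8000, S2=1379/4000, S3=4517/16000)
  d_4[S0] = 2481/16000*3/20 + 1743/8000*1/10 + 1379/4000*1/4 + 4517/16000*1/20 = 2907/20000
  d_4[S1] = 2481/16000*7/10 + 1743/8000*1/20 + 1379/4000*3/20 + 4517/16000*1/4 = 77353/320000
  d_4[S2] = 2481/16000*1/10 + 1743/8000*9/20 + 1379/4000*1/5 + 4517/16000*13/20 = 117121/320000
  d_4[S3] = 2481/16000*1/20 + 1743/8000*2/5 + 1379/4000*2/5 + 4517/16000*1/20 = 39507/160000
d_4 = (S0=2907/20000, S1=77353/320000, S2=117121/320000, S3=39507/160000)

Answer: 2907/20000 77353/320000 117121/320000 39507/160000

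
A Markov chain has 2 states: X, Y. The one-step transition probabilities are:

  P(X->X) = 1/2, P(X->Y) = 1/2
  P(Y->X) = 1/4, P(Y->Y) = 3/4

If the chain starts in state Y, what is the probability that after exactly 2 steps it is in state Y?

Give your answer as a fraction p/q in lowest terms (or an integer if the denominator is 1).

Answer: 11/16

Derivation:
Computing P^2 by repeated multiplication:
P^1 =
  X: [1/2, 1/2]
  Y: [1/4, 3/4]
P^2 =
  X: [3/8, 5/8]
  Y: [5/16, 11/16]

(P^2)[Y -> Y] = 11/16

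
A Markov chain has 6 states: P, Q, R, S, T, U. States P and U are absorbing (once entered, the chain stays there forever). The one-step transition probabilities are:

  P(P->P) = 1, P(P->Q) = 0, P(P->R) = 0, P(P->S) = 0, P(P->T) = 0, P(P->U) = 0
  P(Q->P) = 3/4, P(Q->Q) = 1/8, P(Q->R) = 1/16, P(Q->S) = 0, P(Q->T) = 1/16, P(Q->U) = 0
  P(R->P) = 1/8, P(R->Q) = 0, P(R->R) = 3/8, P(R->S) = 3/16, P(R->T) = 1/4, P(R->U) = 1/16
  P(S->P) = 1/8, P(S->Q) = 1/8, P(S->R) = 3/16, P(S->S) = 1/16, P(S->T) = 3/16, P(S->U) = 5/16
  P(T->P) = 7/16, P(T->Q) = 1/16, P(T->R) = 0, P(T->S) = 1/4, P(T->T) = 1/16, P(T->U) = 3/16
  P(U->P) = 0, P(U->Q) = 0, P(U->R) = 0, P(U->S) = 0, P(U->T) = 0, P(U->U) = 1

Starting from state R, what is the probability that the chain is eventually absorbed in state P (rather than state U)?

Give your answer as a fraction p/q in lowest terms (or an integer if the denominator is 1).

Let a_i = P(absorbed in P | start in state i).
Boundary conditions: a_P = 1, a_U = 0.
For each transient state i, a_i = sum_j P(i->j) * a_j:
  a_Q = 3/4*a_P + 1/8*a_Q + 1/16*a_R + 0*a_S + 1/16*a_T + 0*a_U
  a_R = 1/8*a_P + 0*a_Q + 3/8*a_R + 3/16*a_S + 1/4*a_T + 1/16*a_U
  a_S = 1/8*a_P + 1/8*a_Q + 3/16*a_R + 1/16*a_S + 3/16*a_T + 5/16*a_U
  a_T = 7/16*a_P + 1/16*a_Q + 0*a_R + 1/4*a_S + 1/16*a_T + 3/16*a_U

Substituting a_P = 1 and a_U = 0, rearrange to (I - Q) a = r where r[i] = P(i -> P):
  [7/8, -1/16, 0, -1/16] . (a_Q, a_R, a_S, a_T) = 3/4
  [0, 5/8, -3/16, -1/4] . (a_Q, a_R, a_S, a_T) = 1/8
  [-1/8, -3/16, 15/16, -3/16] . (a_Q, a_R, a_S, a_T) = 1/8
  [-1/16, 0, -1/4, 15/16] . (a_Q, a_R, a_S, a_T) = 7/16

Solving yields:
  a_Q = 12743/13423
  a_R = 8358/13423
  a_S = 6954/13423
  a_T = 8968/13423

Starting state is R, so the absorption probability is a_R = 8358/13423.

Answer: 8358/13423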